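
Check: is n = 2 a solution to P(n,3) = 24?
No

P(2,3) = 0 since 3 > 2, which does not equal 24.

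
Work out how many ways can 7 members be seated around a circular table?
720

Solution: Circular arrangements: (7-1)! = 720.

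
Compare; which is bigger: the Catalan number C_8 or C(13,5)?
C_8

Reasoning: C_8 = C(16,8)/(8+1) = 12,870/9 = 1,430; C(13,5) = 1,287.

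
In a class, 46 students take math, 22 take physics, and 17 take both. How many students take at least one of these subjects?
|A∪B| = |A|+|B|-|A∩B| = 46+22-17 = 51.

Answer: 51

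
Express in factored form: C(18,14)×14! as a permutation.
P(18,14)

Solution: C(18,14)×14! = [18!/(14!(4)!)]×14! = 18!/(4)! = P(18,14) = 266,765,571,072,000.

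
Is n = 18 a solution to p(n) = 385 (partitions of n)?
Yes
Pentagonal recurrence p(n) = p(n−1) + p(n−2) − p(n−5) − p(n−7) + …: p(18) = p(17) + p(16) − p(13) − p(11) + p(6) + p(3) = 297 + 231 − 101 − 56 + 11 + 3 = 385, which equals 385.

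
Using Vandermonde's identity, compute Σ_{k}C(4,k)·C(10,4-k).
1,001

Working:
= C(4+10,4) = C(14,4) = 1,001.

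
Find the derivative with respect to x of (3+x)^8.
Using the power rule: d/dx (3+x)^8 = 8(3+x)^{7}.

Answer: 8(3+x)^7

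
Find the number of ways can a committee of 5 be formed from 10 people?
252

Solution: C(10,5) = 10! / (5! × (10-5)!)
         = 10! / (5! × 5!)
         = 252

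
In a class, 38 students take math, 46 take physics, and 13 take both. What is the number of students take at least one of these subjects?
71

Explanation: |A∪B| = |A|+|B|-|A∩B| = 38+46-13 = 71.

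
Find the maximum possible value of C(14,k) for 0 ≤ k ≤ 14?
3,432

Solution: Maximum at k = 7: C(14,7) = 3,432.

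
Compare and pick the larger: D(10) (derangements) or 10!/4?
D(10) = (10-1)·[D(9) + D(8)] = 9·[133,496 + 14,833] = 1,334,961; 10!/4 = 3,628,800/4 = 907,200.

Answer: D(10)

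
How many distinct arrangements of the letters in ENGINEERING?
277,200

Explanation: Word has 11 letters (E=3, N=3, G=2, I=2, R=1). Arrangements: 11!/Π(k!) = 277,200.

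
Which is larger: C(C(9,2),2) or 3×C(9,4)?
C(C(9,2),2)

Reasoning: C(C(9,2),2)=630, 3×C(9,4)=378.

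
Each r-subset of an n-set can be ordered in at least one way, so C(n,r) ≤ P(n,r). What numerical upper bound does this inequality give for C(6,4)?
360

Reasoning: P(6,4) = 6·5·4·3 = 360, so C(6,4) ≤ 360. (The bound is loose by a factor of 4! = 24: C(6,4) = 360/24 = 15.)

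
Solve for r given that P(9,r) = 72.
P(9,r) = 9·8·…·(9−r+1), a product of r factors. Multiplying down from 9: 9 = 9; 9·8 = 72 ✓ (2 factors). So r = 2.

Answer: 2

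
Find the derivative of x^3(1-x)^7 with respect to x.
3x^2(1-x)^7 - 7x^3(1-x)^6

Reasoning: Product rule: 3x^{2}(1-x)^{7} + x^3·(-7)(1-x)^{6}.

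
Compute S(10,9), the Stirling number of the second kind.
Using the Stirling recurrence: S(n,k) = k·S(n-1,k) + S(n-1,k-1)
S(10,9) = 9·S(9,9) + S(9,8)
         = 9·1 + 36
         = 9 + 36
         = 45

Answer: 45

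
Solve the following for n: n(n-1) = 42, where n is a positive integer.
7

Explanation: n² − n − 42 = 0, so n = (1 ± √(1 + 4·42))/2 = (1 ± √169)/2 = (1 ± 13)/2, i.e. n = 7 or n = -6. Taking the positive root, n = 7 (check: 7×6 = 42).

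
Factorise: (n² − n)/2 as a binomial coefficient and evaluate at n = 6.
C(n,2); C(6,2) = 15
(n² − n)/2 = n(n−1)/2 = C(n,2). At n = 6: C(6,2) = 15.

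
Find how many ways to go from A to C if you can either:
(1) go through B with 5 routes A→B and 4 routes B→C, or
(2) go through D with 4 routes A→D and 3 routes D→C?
32

Solution: Route via B: 5×4=20. Route via D: 4×3=12. Total: 32.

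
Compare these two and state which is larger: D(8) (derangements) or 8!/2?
8!/2

D(8) = (8-1)·[D(7) + D(6)] = 7·[1,854 + 265] = 14,833; 8!/2 = 40,320/2 = 20,160.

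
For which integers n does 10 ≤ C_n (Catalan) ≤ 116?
4, 5
C_3=5; C_4=14; C_5=42; C_6=132. So valid n = 4, 5.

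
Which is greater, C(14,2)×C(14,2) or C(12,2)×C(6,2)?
C(14,2)×C(14,2)
C(14,2)×C(14,2)=8,281, C(12,2)×C(6,2)=990.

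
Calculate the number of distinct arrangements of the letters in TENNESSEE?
3,780

Solution: Word has 9 letters (T=1, E=4, N=2, S=2). Arrangements: 9!/Π(k!) = 3,780.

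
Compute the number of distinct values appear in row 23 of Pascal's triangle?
12

Row 23 has entries C(23,0)..C(23,23); by symmetry C(23,k)=C(23,23-k), giving 12 distinct values.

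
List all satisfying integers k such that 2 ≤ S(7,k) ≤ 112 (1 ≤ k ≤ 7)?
2, 6

Solution: S(7,1)=1; S(7,2)=63; S(7,3)=301; S(7,4)=350; S(7,5)=140; S(7,6)=21; S(7,7)=1. So valid k = 2, 6.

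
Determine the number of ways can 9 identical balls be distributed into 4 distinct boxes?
C(9+4-1, 4-1) = C(12, 3) = 220.

Answer: 220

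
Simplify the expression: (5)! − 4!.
(5)! − 4! = (5)·4! − 4! = (5−1)·4! = 4·4! = 96.

Answer: 96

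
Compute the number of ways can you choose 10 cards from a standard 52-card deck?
15,820,024,220

Reasoning: C(52,10) = 15,820,024,220.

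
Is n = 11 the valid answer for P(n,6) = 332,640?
Yes

Reasoning: P(11,6) = 11·10·9·8·7·6 = 332,640, which equals 332,640.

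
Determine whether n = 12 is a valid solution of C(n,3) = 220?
C(12,3) = 12·11·10/3! = 1,320/6 = 220, which equals 220.
Final answer: Yes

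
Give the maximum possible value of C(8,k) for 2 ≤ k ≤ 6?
70

Reasoning: C(8,k) is maximised at the centre of the row: C(8,4) = 70.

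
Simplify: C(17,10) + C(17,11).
31,824

Explanation: By Pascal's identity: C(18,11) = 31,824.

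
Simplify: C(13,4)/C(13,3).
5/2

Working:
C(n,k+1)/C(n,k) = (n−k)/(k+1). Here (13−3)/(3+1) = 10/4 = 5/2.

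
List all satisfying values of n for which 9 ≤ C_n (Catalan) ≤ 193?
4, 5, 6

Working:
C_3=5; C_4=14; C_5=42; C_6=132; C_7=429. So valid n = 4, 5, 6.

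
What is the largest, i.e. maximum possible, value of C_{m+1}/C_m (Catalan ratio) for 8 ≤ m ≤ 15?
62/17

Solution: C_{m+1}/C_m = 2(2m+1)/(m+2), which increases with m. Maximum at m = 15: 2·31/17 = 62/17.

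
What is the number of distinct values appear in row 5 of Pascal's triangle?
3

Explanation: Row 5 has entries C(5,0)..C(5,5); by symmetry C(5,k)=C(5,5-k), giving 3 distinct values.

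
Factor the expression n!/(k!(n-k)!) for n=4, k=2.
This is the binomial coefficient C(4,2) = 6.

Answer: C(4,2) = 6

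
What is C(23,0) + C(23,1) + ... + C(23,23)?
Sum of binomial coefficients = 2^23 = 8,388,608.
Final answer: 8,388,608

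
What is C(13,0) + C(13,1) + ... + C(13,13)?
8,192

Sum of binomial coefficients = 2^13 = 8,192.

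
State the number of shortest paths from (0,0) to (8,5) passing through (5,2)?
420
To (5,2): C(7,5)=21. From there: C(6,3)=20. Total: 420.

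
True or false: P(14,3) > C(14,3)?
P(14,3) = 2,184 and C(14,3) = 364; P(n,r) = r! × C(n,r) so P > C whenever r ≥ 2.

Answer: True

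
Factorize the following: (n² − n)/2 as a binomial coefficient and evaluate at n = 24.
C(n,2); C(24,2) = 276
(n² − n)/2 = n(n−1)/2 = C(n,2). At n = 24: C(24,2) = 276.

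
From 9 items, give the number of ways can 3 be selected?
84

Working:
C(9,3) = 9! / (3! × (9-3)!)
         = 9! / (3! × 6!)
         = 84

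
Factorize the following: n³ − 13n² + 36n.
n(n − 4)(n − 9)
n³ − 13n² + 36n = n(n² − 13n + 36) = n(n − 4)(n − 9).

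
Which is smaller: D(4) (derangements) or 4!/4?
D(4) = (4-1)·[D(3) + D(2)] = 3·[2 + 1] = 9; 4!/4 = 24/4 = 6.
Final answer: 4!/4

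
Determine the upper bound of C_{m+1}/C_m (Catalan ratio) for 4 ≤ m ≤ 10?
C_{m+1}/C_m = 2(2m+1)/(m+2), which increases with m. Maximum at m = 10: 2·21/12 = 7/2.

Answer: 7/2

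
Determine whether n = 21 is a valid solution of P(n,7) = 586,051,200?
P(21,7) = 21·20·19·18·17·16·15 = 586,051,200, which equals 586,051,200.
Final answer: Yes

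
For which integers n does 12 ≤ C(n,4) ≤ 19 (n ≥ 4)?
6

C(5,4)=5; C(6,4)=15; C(7,4)=35. So valid n = 6.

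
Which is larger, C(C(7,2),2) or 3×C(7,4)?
C(C(7,2),2)=210, 3×C(7,4)=105.
Final answer: C(C(7,2),2)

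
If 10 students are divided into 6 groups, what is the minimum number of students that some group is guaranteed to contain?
2

Reasoning: Pigeonhole: ⌈10/6⌉ = 2.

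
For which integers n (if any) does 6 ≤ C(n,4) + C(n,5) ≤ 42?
5, 6

Explanation: C(4,4)+C(4,5)=1; C(5,4)+C(5,5)=6; C(6,4)+C(6,5)=21; C(7,4)+C(7,5)=56. So valid n = 5, 6.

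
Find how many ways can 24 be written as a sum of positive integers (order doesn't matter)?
1,575

Pentagonal recurrence p(n) = p(n−1) + p(n−2) − p(n−5) − p(n−7) + …: p(24) = p(23) + p(22) − p(19) − p(17) + p(12) + p(9) − p(2) = 1,255 + 1,002 − 490 − 297 + 77 + 30 − 2 = 1,575.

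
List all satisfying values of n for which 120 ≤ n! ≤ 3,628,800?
5, 6, 7, 8, 9, 10

Reasoning: n! is strictly increasing; 5! = 120 and 10! = 3,628,800, so valid n = 5, 6, 7, 8, 9, 10.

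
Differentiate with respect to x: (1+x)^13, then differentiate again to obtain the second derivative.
156(1+x)^11

Working:
First derivative: 13(1+x)^{12}. Second derivative: 13·12·(1+x)^{11} = 156(1+x)^{11}.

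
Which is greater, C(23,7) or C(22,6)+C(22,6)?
C(23,7)

C(23,7)=245,157; C(22,6)+C(22,6)=74,613+74,613=149,226.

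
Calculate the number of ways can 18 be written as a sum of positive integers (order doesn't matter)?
385

Reasoning: Pentagonal recurrence p(n) = p(n−1) + p(n−2) − p(n−5) − p(n−7) + …: p(18) = p(17) + p(16) − p(13) − p(11) + p(6) + p(3) = 297 + 231 − 101 − 56 + 11 + 3 = 385.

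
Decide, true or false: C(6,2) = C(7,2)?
LHS = C(6,2) = 15; RHS = C(7,2) = 21. 15 ≠ 21, so the statement does not hold.

Answer: False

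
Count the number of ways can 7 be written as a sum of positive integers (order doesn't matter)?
15

Working:
Pentagonal recurrence p(n) = p(n−1) + p(n−2) − p(n−5) − p(n−7) + …: p(7) = p(6) + p(5) − p(2) − p(0) = 11 + 7 − 2 − 1 = 15.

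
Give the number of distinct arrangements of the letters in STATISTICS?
50,400
Word has 10 letters (S=3, T=3, A=1, I=2, C=1). Arrangements: 10!/Π(k!) = 50,400.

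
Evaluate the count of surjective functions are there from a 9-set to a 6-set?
1,905,120

Explanation: Onto functions = 6! × S(9,6)
First compute S(9,6) via recurrence:
Using the Stirling recurrence: S(n,k) = k·S(n-1,k) + S(n-1,k-1)
S(9,6) = 6·S(8,6) + S(8,5)
         = 6·266 + 1050
         = 1596 + 1050
         = 2,646
Then: 720 × 2646 = 1,905,120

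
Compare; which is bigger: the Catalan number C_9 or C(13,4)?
C_9

Solution: C_9 = C(18,9)/(9+1) = 48,620/10 = 4,862; C(13,4) = 715.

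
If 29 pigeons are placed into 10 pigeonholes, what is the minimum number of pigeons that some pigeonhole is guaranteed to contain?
Pigeonhole: ⌈29/10⌉ = 3.

Answer: 3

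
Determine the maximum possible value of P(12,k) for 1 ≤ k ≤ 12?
P(12,k) increases in k, so maximum at k = 12: 12! = 479,001,600.
Final answer: 479,001,600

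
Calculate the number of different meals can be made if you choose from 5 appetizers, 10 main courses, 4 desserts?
200

Working:
By the multiplication principle: 5 × 10 × 4 = 200.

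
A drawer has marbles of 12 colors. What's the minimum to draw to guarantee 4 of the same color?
37

Reasoning: Worst case: 3 of each = 36. One more: 37.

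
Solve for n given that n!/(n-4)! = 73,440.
18

n!/(n-4)! = n×(n-1)×(n-2)×(n-3), a product of 4 consecutive integers ≈ (n−1.5)^4. 73,440^(1/4) + 1.5 ≈ 18.0; check n = 18: 18×17×16×15 = 73,440 ✓. So n = 18.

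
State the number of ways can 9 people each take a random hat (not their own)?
133,496

Explanation: Using D(n) = (n-1)[D(n-1) + D(n-2)]:
D(9) = (9-1) × [D(8) + D(7)]
      = 8 × [14833 + 1854]
      = 8 × 16687
      = 133,496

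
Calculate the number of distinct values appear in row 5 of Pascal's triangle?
3

Reasoning: Row 5 has entries C(5,0)..C(5,5); by symmetry C(5,k)=C(5,5-k), giving 3 distinct values.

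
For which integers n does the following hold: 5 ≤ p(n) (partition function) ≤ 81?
4, 5, 6, 7, 8, 9, 10, 11, 12
Tabulating p(n) via p(n) = p(n−1) + p(n−2) − p(n−5) − p(n−7) + …: p(3)=3; p(4)=5; p(5)=7; p(6)=11; p(7)=15; p(8)=22; p(9)=30; p(10)=42; p(11)=56; p(12)=77; p(13)=101. So valid n = 4, 5, 6, 7, 8, 9, 10, 11, 12.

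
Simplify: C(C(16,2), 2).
7,140

C(16,2) = 120, then C(120, 2) = 7,140.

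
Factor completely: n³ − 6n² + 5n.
n(n − 1)(n − 5)

Reasoning: n³ − 6n² + 5n = n(n² − 6n + 5) = n(n − 1)(n − 5).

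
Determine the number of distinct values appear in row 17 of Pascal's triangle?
Row 17 has entries C(17,0)..C(17,17); by symmetry C(17,k)=C(17,17-k), giving 9 distinct values.
Final answer: 9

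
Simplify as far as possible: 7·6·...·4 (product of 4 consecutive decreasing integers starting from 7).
840

This is P(7,4) = 7!/(3)! = 840.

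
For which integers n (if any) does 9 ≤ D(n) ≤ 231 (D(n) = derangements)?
4, 5

Using D(n) = (n−1)[D(n−1) + D(n−2)] with D(1)=0, D(2)=1: D(3)=2; D(4)=9; D(5)=44; D(6)=265. So valid n = 4, 5.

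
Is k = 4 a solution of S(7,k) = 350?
Yes

S(7,4) = 4·S(6,4) + S(6,3) = 4·65 + 90 = 350, which equals 350.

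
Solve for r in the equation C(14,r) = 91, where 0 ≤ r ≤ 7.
2

C(14,r) is increasing for 0 ≤ r ≤ 7. Stepping up (C(14,r+1) = C(14,r)·(14−r)/(r+1)): C(14,1) = 14, C(14,2) = 91 ✓. So r = 2.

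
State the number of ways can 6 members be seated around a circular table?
120

Reasoning: Circular arrangements: (6-1)! = 120.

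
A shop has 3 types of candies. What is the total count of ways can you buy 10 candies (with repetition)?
Stars and bars: C(10+3-1, 10) = C(12, 10) = 66.
Final answer: 66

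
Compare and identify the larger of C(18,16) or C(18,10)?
C(18,10)

Explanation: C(18,16)=153, C(18,10)=43,758.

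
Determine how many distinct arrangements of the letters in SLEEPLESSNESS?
Word has 13 letters (S=5, L=2, E=4, P=1, N=1). Arrangements: 13!/Π(k!) = 1,081,080.

Answer: 1,081,080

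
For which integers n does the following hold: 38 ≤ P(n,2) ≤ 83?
7, 8, 9

Reasoning: P(6,2)=30; P(7,2)=42; P(8,2)=56; P(9,2)=72; P(10,2)=90. So valid n = 7, 8, 9.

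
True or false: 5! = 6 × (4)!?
False

5! = 5 × 4! = 120, but 6 × 4! = 144.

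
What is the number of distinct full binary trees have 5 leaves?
14

Explanation: Using the Catalan number formula: C_n = C(2n, n) / (n+1)
C_4 = C(8, 4) / (4+1)
     = 70 / 5
     = 14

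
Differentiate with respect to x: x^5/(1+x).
(5x^4(1+x) - x^5)/(1+x)²

Reasoning: Quotient rule: [5x^{4}(1+x) - x^5]/(1+x)².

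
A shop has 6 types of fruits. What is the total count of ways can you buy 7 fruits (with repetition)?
Stars and bars: C(7+6-1, 7) = C(12, 7) = 792.
Final answer: 792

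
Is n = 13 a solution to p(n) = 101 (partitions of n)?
Pentagonal recurrence p(n) = p(n−1) + p(n−2) − p(n−5) − p(n−7) + …: p(13) = p(12) + p(11) − p(8) − p(6) + p(1) = 77 + 56 − 22 − 11 + 1 = 101, which equals 101.
Final answer: Yes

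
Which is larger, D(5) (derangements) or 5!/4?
D(5)

Working:
D(5) = (5-1)·[D(4) + D(3)] = 4·[9 + 2] = 44; 5!/4 = 120/4 = 30.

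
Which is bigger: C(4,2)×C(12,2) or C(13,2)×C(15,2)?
C(13,2)×C(15,2)

Reasoning: C(4,2)×C(12,2)=396, C(13,2)×C(15,2)=8,190.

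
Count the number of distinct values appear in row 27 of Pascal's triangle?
14

Solution: Row 27 has entries C(27,0)..C(27,27); by symmetry C(27,k)=C(27,27-k), giving 14 distinct values.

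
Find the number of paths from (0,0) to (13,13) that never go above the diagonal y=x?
742,900

Solution: Counted by the Catalan number C_13: C_13 = C(26,13)/(13+1) = 10,400,600/14 = 742,900.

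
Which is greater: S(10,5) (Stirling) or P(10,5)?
S(10,5)

Reasoning: S(10,5) = 5·S(9,5) + S(9,4) = 5·6,951 + 7,770 = 42,525; P(10,5) = 30,240.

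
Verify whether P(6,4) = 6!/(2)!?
True

Working:
Permutation formula P(n,k) = n!/(n-k)!: 6!/2! = 720/2 = 360 = P(6,4). The statement holds.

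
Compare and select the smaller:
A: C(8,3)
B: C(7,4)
B
A=C(8,3)=56, B=C(7,4)=35.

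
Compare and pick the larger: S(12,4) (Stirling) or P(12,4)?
S(12,4) = 4·S(11,4) + S(11,3) = 4·145,750 + 28,501 = 611,501; P(12,4) = 11,880.

Answer: S(12,4)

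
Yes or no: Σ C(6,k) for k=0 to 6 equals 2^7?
No
Binomial theorem: Σ C(6,k) = (1+1)^6 = 2^6 = 64; RHS 2^7 = 128.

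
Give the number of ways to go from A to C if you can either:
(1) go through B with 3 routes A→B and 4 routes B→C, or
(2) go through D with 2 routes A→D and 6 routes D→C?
Route via B: 3×4=12. Route via D: 2×6=12. Total: 24.

Answer: 24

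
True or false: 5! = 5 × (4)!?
By definition n! = n × (n-1)!, so 5! = 5 × 4!.

Answer: True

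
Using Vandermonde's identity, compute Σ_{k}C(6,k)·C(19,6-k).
177,100

Reasoning: = C(6+19,6) = C(25,6) = 177,100.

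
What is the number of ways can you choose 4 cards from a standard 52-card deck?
C(52,4) = 270,725.

Answer: 270,725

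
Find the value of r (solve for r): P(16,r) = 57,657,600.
P(16,r) = 16·15·…·(16−r+1), a product of r factors. Multiplying down from 16: 16 = 16; 16·15 = 240; 16·15·14 = 3,360; 16·15·14·13 = 43,680; 16·15·14·13·12 = 524,160; 16·15·14·13·12·11 = 5,765,760; 16·15·14·13·12·11·10 = 57,657,600 ✓ (7 factors). So r = 7.
Final answer: 7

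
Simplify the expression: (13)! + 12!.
6,706,022,400

(13)! + 12! = (13)·12! + 12! = (13+1)·12! = 14·12! = 6,706,022,400.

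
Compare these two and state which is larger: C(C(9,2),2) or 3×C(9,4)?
C(C(9,2),2)=630, 3×C(9,4)=378.
Final answer: C(C(9,2),2)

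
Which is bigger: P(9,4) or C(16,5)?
C(16,5)

Working:
P(9,4)=3,024, C(16,5)=4,368.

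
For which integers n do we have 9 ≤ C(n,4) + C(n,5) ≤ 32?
6

Solution: C(5,4)+C(5,5)=6; C(6,4)+C(6,5)=21; C(7,4)+C(7,5)=56. So valid n = 6.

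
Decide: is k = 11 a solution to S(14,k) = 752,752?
No

Reasoning: S(14,11) = 11·S(13,11) + S(13,10) = 11·2,431 + 39,325 = 66,066, which does not equal 752,752.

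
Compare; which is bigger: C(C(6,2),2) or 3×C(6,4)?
C(C(6,2),2)

Working:
C(C(6,2),2)=105, 3×C(6,4)=45.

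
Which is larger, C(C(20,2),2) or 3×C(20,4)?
C(C(20,2),2)

Solution: C(C(20,2),2)=17,955, 3×C(20,4)=14,535.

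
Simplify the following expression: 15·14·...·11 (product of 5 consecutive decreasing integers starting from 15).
360,360
This is P(15,5) = 15!/(10)! = 360,360.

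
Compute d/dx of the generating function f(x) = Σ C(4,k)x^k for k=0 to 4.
Term-by-term differentiation gives Σ k·C(4,k)x^{k-1} for k=1 to 4.
Final answer: Σ k·C(4,k)x^(k-1) for k=1 to 4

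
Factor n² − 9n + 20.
(n − 4)(n − 5)

Seek roots whose sum is 9 and product is 20: (4, 5). So n² − 9n + 20 = (n − 4)(n − 5).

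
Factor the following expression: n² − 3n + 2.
(n − 1)(n − 2)

Seek roots whose sum is 3 and product is 2: (1, 2). So n² − 3n + 2 = (n − 1)(n − 2).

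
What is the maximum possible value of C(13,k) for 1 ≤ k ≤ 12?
1,716

Reasoning: C(13,k) is maximised at the centre of the row: C(13,6) = 1,716.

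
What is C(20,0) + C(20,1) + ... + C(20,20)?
Sum of binomial coefficients = 2^20 = 1,048,576.
Final answer: 1,048,576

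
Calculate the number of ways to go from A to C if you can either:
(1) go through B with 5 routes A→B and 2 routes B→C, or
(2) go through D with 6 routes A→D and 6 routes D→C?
46

Reasoning: Route via B: 5×2=10. Route via D: 6×6=36. Total: 46.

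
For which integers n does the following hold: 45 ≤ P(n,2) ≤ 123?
P(7,2)=42; P(8,2)=56; P(9,2)=72; P(10,2)=90; P(11,2)=110; P(12,2)=132. So valid n = 8, 9, 10, 11.

Answer: 8, 9, 10, 11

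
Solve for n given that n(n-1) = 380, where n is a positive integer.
20

Solution: n² − n − 380 = 0, so n = (1 ± √(1 + 4·380))/2 = (1 ± √1,521)/2 = (1 ± 39)/2, i.e. n = 20 or n = -19. Taking the positive root, n = 20 (check: 20×19 = 380).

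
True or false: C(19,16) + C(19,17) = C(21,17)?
Pascal's identity gives C(20,17) = 1,140, whereas C(21,17) = 5,985.

Answer: False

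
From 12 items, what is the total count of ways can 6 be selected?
924

Working:
C(12,6) = 12! / (6! × (12-6)!)
         = 12! / (6! × 6!)
         = 924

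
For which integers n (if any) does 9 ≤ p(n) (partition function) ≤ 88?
6, 7, 8, 9, 10, 11, 12

Explanation: Tabulating p(n) via p(n) = p(n−1) + p(n−2) − p(n−5) − p(n−7) + …: p(5)=7; p(6)=11; p(7)=15; p(8)=22; p(9)=30; p(10)=42; p(11)=56; p(12)=77; p(13)=101. So valid n = 6, 7, 8, 9, 10, 11, 12.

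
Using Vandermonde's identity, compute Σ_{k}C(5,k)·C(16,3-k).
1,330

Working:
= C(5+16,3) = C(21,3) = 1,330.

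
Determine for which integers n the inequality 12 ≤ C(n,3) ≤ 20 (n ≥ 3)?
6

Solution: C(5,3)=10; C(6,3)=20; C(7,3)=35. So valid n = 6.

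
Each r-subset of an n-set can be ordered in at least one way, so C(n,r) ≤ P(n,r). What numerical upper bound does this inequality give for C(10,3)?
720

Working:
P(10,3) = 10·9·8 = 720, so C(10,3) ≤ 720. (The bound is loose by a factor of 3! = 6: C(10,3) = 720/6 = 120.)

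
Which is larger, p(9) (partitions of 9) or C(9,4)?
C(9,4)

Solution: Pentagonal recurrence p(n) = p(n−1) + p(n−2) − p(n−5) − p(n−7) + …: p(9) = p(8) + p(7) − p(4) − p(2) = 22 + 15 − 5 − 2 = 30; C(9,4) = 126.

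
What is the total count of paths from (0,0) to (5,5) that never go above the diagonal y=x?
Counted by the Catalan number C_5: C_5 = C(10,5)/(5+1) = 252/6 = 42.
Final answer: 42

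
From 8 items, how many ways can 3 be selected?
C(8,3) = 8! / (3! × (8-3)!)
         = 8! / (3! × 5!)
         = 56
Final answer: 56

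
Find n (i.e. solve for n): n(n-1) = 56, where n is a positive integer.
n² − n − 56 = 0, so n = (1 ± √(1 + 4·56))/2 = (1 ± √225)/2 = (1 ± 15)/2, i.e. n = 8 or n = -7. Taking the positive root, n = 8 (check: 8×7 = 56).
Final answer: 8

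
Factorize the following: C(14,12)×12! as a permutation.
C(14,12)×12! = [14!/(12!(2)!)]×12! = 14!/(2)! = P(14,12) = 43,589,145,600.
Final answer: P(14,12)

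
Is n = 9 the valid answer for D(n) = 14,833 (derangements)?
No

D(9) = (9-1)·[D(8) + D(7)] = 8·[14,833 + 1,854] = 133,496, which does not equal 14,833.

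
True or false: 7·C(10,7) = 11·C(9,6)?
False

Absorption identity k·C(n,k) = n·C(n-1,k-1). LHS = 7·120 = 840; RHS = 11·84 = 924.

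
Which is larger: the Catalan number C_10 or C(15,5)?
C_10

Solution: C_10 = C(20,10)/(10+1) = 184,756/11 = 16,796; C(15,5) = 3,003.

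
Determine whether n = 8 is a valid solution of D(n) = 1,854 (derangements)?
No

Reasoning: D(8) = (8-1)·[D(7) + D(6)] = 7·[1,854 + 265] = 14,833, which does not equal 1,854.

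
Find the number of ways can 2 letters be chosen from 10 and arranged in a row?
90

Working:
P(10,2) = 10!/(10-2)! = 90.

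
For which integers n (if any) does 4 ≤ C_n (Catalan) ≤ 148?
3, 4, 5, 6
C_2=2; C_3=5; C_4=14; C_5=42; C_6=132; C_7=429. So valid n = 3, 4, 5, 6.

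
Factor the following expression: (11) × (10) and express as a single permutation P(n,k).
P(11,2) = 11!/(9)!

Reasoning: Product of 2 consecutive descending integers starting at 11: P(11,2) = 11!/9! = 110.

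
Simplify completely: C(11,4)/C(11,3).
2

Working:
C(n,k+1)/C(n,k) = (n−k)/(k+1). Here (11−3)/(3+1) = 8/4 = 2.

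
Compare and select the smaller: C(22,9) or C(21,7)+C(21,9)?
C(22,9)=497,420; C(21,7)+C(21,9)=116,280+293,930=410,210.

Answer: C(21,7)+C(21,9)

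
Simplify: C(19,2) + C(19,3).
1,140

Working:
By Pascal's identity: C(20,3) = 1,140.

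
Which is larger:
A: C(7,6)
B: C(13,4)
B

Solution: A=C(7,6)=7, B=C(13,4)=715.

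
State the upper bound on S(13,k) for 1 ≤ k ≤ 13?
9,321,312

Row S(13,k) for k = 1..13 (via S(n,k) = k·S(n−1,k) + S(n−1,k−1)): 1, 4,095, 261,625, 2,532,530, 7,508,501, 9,321,312, 5,715,424, 1,899,612, 359,502, 39,325, 2,431, 78, 1. The row is unimodal; maximum at k = 6: 9,321,312.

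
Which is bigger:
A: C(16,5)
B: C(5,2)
A

Working:
A=C(16,5)=4,368, B=C(5,2)=10.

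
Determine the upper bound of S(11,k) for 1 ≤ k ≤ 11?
Row S(11,k) for k = 1..11 (via S(n,k) = k·S(n−1,k) + S(n−1,k−1)): 1, 1,023, 28,501, 145,750, 246,730, 179,487, 63,987, 11,880, 1,155, 55, 1. The row is unimodal; maximum at k = 5: 246,730.

Answer: 246,730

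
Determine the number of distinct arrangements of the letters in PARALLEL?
Word has 8 letters (P=1, A=2, R=1, L=3, E=1). Arrangements: 8!/Π(k!) = 3,360.

Answer: 3,360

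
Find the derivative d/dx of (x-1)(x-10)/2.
(2x - 11)/2

Solution: d/dx[(x-1)(x-10)] = (x-10) + (x-1) = 2x - 11. Dividing by 2 gives (2x - 11)/2.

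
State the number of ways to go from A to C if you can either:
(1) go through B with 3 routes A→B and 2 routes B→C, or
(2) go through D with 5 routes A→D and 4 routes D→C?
Route via B: 3×2=6. Route via D: 5×4=20. Total: 26.

Answer: 26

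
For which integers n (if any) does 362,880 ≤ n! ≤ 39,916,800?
9, 10, 11
n! is strictly increasing; 9! = 362,880 and 11! = 39,916,800, so valid n = 9, 10, 11.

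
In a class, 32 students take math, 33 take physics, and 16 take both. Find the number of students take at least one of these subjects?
|A∪B| = |A|+|B|-|A∩B| = 32+33-16 = 49.
Final answer: 49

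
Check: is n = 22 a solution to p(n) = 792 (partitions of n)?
No

Pentagonal recurrence p(n) = p(n−1) + p(n−2) − p(n−5) − p(n−7) + …: p(22) = p(21) + p(20) − p(17) − p(15) + p(10) + p(7) − p(0) = 792 + 627 − 297 − 176 + 42 + 15 − 1 = 1,002, which does not equal 792.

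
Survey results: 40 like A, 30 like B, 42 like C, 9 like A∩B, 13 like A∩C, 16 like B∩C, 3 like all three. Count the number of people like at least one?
77

Solution: |A∪B∪C| = 40+30+42-9-13-16+3 = 77.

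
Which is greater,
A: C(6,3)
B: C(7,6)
A=C(6,3)=20, B=C(7,6)=7.
Final answer: A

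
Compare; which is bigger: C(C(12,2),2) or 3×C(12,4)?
C(C(12,2),2)

Working:
C(C(12,2),2)=2,145, 3×C(12,4)=1,485.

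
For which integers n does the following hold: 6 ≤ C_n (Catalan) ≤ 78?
4, 5
C_3=5; C_4=14; C_5=42; C_6=132. So valid n = 4, 5.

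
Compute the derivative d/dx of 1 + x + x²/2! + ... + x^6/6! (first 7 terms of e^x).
1 + x + x²/2! + ... + x^5/5!

Solution: Differentiating term by term gives the first 6 terms of e^x.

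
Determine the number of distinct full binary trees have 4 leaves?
Using the Catalan number formula: C_n = C(2n, n) / (n+1)
C_3 = C(6, 3) / (3+1)
     = 20 / 4
     = 5

Answer: 5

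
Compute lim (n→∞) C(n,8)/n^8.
1/40320

Working:
C(n,8) ≈ n^8/8! for large n. Limit = 1/8! = 1/40320.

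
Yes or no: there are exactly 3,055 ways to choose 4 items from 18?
No
C(18,4) = 3,060 ≠ 3055.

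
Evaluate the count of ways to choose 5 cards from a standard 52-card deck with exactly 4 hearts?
27,885
13 hearts and 39 non-hearts: C(13,4) × C(39,1) = 715 × 39 = 27,885.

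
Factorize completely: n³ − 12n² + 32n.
n(n − 4)(n − 8)

Explanation: n³ − 12n² + 32n = n(n² − 12n + 32) = n(n − 4)(n − 8).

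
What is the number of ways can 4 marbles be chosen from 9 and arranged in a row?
3,024

Explanation: P(9,4) = 9!/(9-4)! = 3,024.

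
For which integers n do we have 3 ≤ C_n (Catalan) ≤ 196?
3, 4, 5, 6
C_2=2; C_3=5; C_4=14; C_5=42; C_6=132; C_7=429. So valid n = 3, 4, 5, 6.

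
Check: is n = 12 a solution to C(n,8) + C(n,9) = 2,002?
C(12,8) + C(12,9) = 495 + 220 = 715, which does not equal 2,002.

Answer: No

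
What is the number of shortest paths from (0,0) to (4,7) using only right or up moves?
330

Reasoning: Choose 4 rights from 11 moves: C(11,4) = 330.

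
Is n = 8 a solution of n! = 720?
No
8! = 8·7! = 8·5,040 = 40,320, which does not equal 720.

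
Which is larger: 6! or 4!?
6!
6!=720, 4!=24. 6! > 4!.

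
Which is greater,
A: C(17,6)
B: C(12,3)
A=C(17,6)=12,376, B=C(12,3)=220.

Answer: A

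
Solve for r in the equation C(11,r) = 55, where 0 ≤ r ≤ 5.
2

Solution: C(11,r) is increasing for 0 ≤ r ≤ 5. Stepping up (C(11,r+1) = C(11,r)·(11−r)/(r+1)): C(11,1) = 11, C(11,2) = 55 ✓. So r = 2.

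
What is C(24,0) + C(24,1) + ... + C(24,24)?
Sum of binomial coefficients = 2^24 = 16,777,216.
Final answer: 16,777,216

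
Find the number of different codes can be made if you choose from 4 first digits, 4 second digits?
16

Solution: By the multiplication principle: 4 × 4 = 16.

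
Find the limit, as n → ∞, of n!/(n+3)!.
0

Reasoning: n!/(n+3)! = 1/[(n+1)(n+2)(n+3)] → 0 as n → ∞.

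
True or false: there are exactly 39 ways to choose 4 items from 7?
False

C(7,4) = 35 ≠ 39.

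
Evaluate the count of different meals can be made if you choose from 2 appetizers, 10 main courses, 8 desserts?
160

Explanation: By the multiplication principle: 2 × 10 × 8 = 160.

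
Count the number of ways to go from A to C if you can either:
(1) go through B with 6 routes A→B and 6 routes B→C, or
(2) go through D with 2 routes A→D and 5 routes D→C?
46

Working:
Route via B: 6×6=36. Route via D: 2×5=10. Total: 46.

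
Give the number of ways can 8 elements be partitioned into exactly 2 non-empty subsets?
127

Reasoning: This equals S(8,2), the Stirling number of the 2nd kind.
Using the Stirling recurrence: S(n,k) = k·S(n-1,k) + S(n-1,k-1)
S(8,2) = 2·S(7,2) + S(7,1)
         = 2·63 + 1
         = 126 + 1
         = 127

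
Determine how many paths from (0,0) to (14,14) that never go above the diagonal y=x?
Counted by the Catalan number C_14: C_14 = C(28,14)/(14+1) = 40,116,600/15 = 2,674,440.

Answer: 2,674,440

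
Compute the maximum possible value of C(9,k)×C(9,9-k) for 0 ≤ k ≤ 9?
15,876

Explanation: C(9,k)·C(9,9-k) = C(9,k)², maximised at the centre k = 4: C(9,4)² = 15,876.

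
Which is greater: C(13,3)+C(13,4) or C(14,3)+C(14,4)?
First=1,001, Second=1,365.
Final answer: C(14,3)+C(14,4)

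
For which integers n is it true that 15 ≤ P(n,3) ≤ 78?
4, 5

Working:
P(3,3)=6; P(4,3)=24; P(5,3)=60; P(6,3)=120. So valid n = 4, 5.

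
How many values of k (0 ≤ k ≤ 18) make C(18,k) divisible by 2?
15

Explanation: Checking C(18,k) mod 2 for k = 0..18: divisible at k = 1, 3, 4, 5, 6, 7, 8, 9, 10, 11, 12, 13, 14, 15, 17. That's 15 values.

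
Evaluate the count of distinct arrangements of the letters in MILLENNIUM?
226,800

Explanation: Word has 10 letters (M=2, I=2, L=2, E=1, N=2, U=1). Arrangements: 10!/Π(k!) = 226,800.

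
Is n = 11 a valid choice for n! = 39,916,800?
Yes
11! = 11·10! = 11·3,628,800 = 39,916,800, which equals 39,916,800.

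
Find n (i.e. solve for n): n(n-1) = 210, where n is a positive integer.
15

n² − n − 210 = 0, so n = (1 ± √(1 + 4·210))/2 = (1 ± √841)/2 = (1 ± 29)/2, i.e. n = 15 or n = -14. Taking the positive root, n = 15 (check: 15×14 = 210).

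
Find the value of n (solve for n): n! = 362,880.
9

Explanation: n! is strictly increasing. 7! = 5,040, 8! = 40,320, 9! = 362,880 ✓. So n = 9.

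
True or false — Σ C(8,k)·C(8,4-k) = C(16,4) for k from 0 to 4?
True

Reasoning: Vandermonde's identity gives C(16,4) = 1,820; RHS C(16,4) = 1,820.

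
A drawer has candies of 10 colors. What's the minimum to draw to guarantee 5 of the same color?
41

Working:
Worst case: 4 of each = 40. One more: 41.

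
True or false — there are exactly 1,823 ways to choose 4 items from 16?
C(16,4) = 1,820 ≠ 1823.

Answer: False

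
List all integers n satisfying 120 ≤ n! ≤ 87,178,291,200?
5, 6, 7, 8, 9, 10, 11, 12, 13, 14

Reasoning: n! is strictly increasing; 5! = 120 and 14! = 87,178,291,200, so valid n = 5, 6, 7, 8, 9, 10, 11, 12, 13, 14.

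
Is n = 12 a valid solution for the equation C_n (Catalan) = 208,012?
C_12 = C(24,12)/(12+1) = 2,704,156/13 = 208,012, which equals 208,012.
Final answer: Yes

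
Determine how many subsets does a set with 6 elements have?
64
Each element can be included or excluded: 2^6 = 64.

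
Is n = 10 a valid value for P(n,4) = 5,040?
P(10,4) = 10·9·8·7 = 5,040, which equals 5,040.
Final answer: Yes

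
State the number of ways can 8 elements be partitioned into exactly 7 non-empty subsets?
This equals S(8,7), the Stirling number of the 2nd kind.
Using the Stirling recurrence: S(n,k) = k·S(n-1,k) + S(n-1,k-1)
S(8,7) = 7·S(7,7) + S(7,6)
         = 7·1 + 21
         = 7 + 21
         = 28
Final answer: 28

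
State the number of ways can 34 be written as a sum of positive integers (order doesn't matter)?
12,310

Reasoning: Pentagonal recurrence p(n) = p(n−1) + p(n−2) − p(n−5) − p(n−7) + …: p(34) = p(33) + p(32) − p(29) − p(27) + p(22) + p(19) − p(12) − p(8) = 10,143 + 8,349 − 4,565 − 3,010 + 1,002 + 490 − 77 − 22 = 12,310.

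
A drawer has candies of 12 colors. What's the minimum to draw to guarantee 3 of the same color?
Worst case: 2 of each = 24. One more: 25.

Answer: 25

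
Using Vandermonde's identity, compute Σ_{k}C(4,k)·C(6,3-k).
120

Solution: = C(4+6,3) = C(10,3) = 120.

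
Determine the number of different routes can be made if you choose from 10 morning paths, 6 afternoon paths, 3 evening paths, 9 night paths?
1,620

By the multiplication principle: 10 × 6 × 3 × 9 = 1,620.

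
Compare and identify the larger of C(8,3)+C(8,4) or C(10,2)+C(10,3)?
First=126, Second=165.
Final answer: C(10,2)+C(10,3)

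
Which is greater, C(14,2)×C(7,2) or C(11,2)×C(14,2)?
C(11,2)×C(14,2)

Explanation: C(14,2)×C(7,2)=1,911, C(11,2)×C(14,2)=5,005.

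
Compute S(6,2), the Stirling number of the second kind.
Using the Stirling recurrence: S(n,k) = k·S(n-1,k) + S(n-1,k-1)
S(6,2) = 2·S(5,2) + S(5,1)
         = 2·15 + 1
         = 30 + 1
         = 31

Answer: 31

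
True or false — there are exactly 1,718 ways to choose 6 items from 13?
False

Explanation: C(13,6) = 1,716 ≠ 1718.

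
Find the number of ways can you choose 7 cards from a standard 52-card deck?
133,784,560

Explanation: C(52,7) = 133,784,560.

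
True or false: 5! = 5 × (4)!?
By definition n! = n × (n-1)!, so 5! = 5 × 4!.

Answer: True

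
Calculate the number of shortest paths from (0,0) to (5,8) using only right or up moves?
Choose 5 rights from 13 moves: C(13,5) = 1,287.

Answer: 1,287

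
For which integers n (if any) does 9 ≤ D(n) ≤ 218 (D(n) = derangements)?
Using D(n) = (n−1)[D(n−1) + D(n−2)] with D(1)=0, D(2)=1: D(3)=2; D(4)=9; D(5)=44; D(6)=265. So valid n = 4, 5.

Answer: 4, 5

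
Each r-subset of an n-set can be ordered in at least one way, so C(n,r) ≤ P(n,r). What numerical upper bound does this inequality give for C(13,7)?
8,648,640

Solution: P(13,7) = 13·12·11·10·9·8·7 = 8,648,640, so C(13,7) ≤ 8,648,640. (The bound is loose by a factor of 7! = 5,040: C(13,7) = 8,648,640/5,040 = 1,716.)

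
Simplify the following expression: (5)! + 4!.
144

Reasoning: (5)! + 4! = (5)·4! + 4! = (5+1)·4! = 6·4! = 144.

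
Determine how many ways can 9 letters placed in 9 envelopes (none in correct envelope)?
133,496

Solution: Using D(n) = (n-1)[D(n-1) + D(n-2)]:
D(9) = (9-1) × [D(8) + D(7)]
      = 8 × [14833 + 1854]
      = 8 × 16687
      = 133,496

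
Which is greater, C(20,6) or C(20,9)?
C(20,9)

Working:
C(20,6)=38,760, C(20,9)=167,960.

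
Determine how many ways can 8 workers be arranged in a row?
40,320
Arrangements of 8 distinct objects: 8! = 40,320.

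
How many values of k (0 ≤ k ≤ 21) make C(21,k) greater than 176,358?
6

Solution: Row 21 is unimodal and symmetric about k=21/2. C(21,7)=116,280 ≤ 176,358; C(21,8)=203,490 > 176,358; by symmetry C(21,k) > 176,358 for k = 8..13. That's 13 - 8 + 1 = 6 values.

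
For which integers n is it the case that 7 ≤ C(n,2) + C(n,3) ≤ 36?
4, 5, 6

Reasoning: C(3,2)+C(3,3)=4; C(4,2)+C(4,3)=10; C(5,2)+C(5,3)=20; C(6,2)+C(6,3)=35; C(7,2)+C(7,3)=56. So valid n = 4, 5, 6.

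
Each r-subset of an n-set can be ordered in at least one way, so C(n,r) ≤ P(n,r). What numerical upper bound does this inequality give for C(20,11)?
P(20,11) = 20·19·18·17·16·15·14·13·12·11·10 = 6,704,425,728,000, so C(20,11) ≤ 6,704,425,728,000. (The bound is loose by a factor of 11! = 39,916,800: C(20,11) = 6,704,425,728,000/39,916,800 = 167,960.)
Final answer: 6,704,425,728,000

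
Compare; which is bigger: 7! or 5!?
7!=5,040, 5!=120. 7! > 5!.

Answer: 7!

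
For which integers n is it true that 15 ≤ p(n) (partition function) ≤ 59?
7, 8, 9, 10, 11

Working:
Tabulating p(n) via p(n) = p(n−1) + p(n−2) − p(n−5) − p(n−7) + …: p(6)=11; p(7)=15; p(8)=22; p(9)=30; p(10)=42; p(11)=56; p(12)=77. So valid n = 7, 8, 9, 10, 11.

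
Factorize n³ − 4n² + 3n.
n(n − 1)(n − 3)
n³ − 4n² + 3n = n(n² − 4n + 3) = n(n − 1)(n − 3).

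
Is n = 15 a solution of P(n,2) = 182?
No

P(15,2) = 15·14 = 210, which does not equal 182.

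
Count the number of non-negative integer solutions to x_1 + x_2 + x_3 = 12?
91

Working:
C(12+3-1, 3-1) = 91.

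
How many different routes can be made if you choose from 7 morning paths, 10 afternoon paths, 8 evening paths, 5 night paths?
2,800
By the multiplication principle: 7 × 10 × 8 × 5 = 2,800.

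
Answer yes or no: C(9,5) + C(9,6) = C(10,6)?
Pascal's identity: LHS = 126 + 84 = 210; RHS = C(10,6) = 210. Both sides agree, so the statement holds.
Final answer: Yes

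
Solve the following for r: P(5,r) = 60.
3
P(5,r) = 5·4·…·(5−r+1), a product of r factors. Multiplying down from 5: 5 = 5; 5·4 = 20; 5·4·3 = 60 ✓ (3 factors). So r = 3.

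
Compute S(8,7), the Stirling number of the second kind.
Using the Stirling recurrence: S(n,k) = k·S(n-1,k) + S(n-1,k-1)
S(8,7) = 7·S(7,7) + S(7,6)
         = 7·1 + 21
         = 7 + 21
         = 28

Answer: 28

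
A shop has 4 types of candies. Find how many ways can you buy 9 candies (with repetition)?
Stars and bars: C(9+4-1, 9) = C(12, 9) = 220.

Answer: 220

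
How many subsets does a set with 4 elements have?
16

Solution: Each element can be included or excluded: 2^4 = 16.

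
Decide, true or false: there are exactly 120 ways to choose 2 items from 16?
True

Solution: C(16,2) = 120.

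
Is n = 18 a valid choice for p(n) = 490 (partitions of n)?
No

Solution: Pentagonal recurrence p(n) = p(n−1) + p(n−2) − p(n−5) − p(n−7) + …: p(18) = p(17) + p(16) − p(13) − p(11) + p(6) + p(3) = 297 + 231 − 101 − 56 + 11 + 3 = 385, which does not equal 490.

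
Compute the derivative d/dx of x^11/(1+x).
Quotient rule: [11x^{10}(1+x) - x^11]/(1+x)².

Answer: (11x^10(1+x) - x^11)/(1+x)²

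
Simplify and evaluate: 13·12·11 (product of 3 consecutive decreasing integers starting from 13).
This is P(13,3) = 13!/(10)! = 1,716.
Final answer: 1,716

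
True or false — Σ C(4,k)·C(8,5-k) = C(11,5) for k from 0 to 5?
False

Explanation: Vandermonde's identity gives C(12,5) = 792; RHS C(11,5) = 462.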